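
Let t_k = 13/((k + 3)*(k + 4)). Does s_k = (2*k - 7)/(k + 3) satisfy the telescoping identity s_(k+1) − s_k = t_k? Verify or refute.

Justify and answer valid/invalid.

Valid: the claim telescopes to t_k.

s_(k+1) = (2*k - 5)/(k + 4)
s_(k+1) − s_k = 13/(k**2 + 7*k + 12)
(s_(k+1) − s_k) − t_k = 0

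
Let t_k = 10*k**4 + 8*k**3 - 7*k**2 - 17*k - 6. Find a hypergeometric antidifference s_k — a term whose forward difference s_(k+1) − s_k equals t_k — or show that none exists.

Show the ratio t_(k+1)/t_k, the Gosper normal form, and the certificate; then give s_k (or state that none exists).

r(k) = (10*k**4 + 48*k**3 + 77*k**2 + 33*k - 12)/(10*k**4 + 8*k**3 - 7*k**2 - 17*k - 6) after simplifying.
A = 1, B = 1, C = k**4 + 4*k**3/5 - 7*k**2/10 - 17*k/10 - 3/5.
Key eq: (1)·f(k+1) = (1)·f(k) + (k**4 + 4*k**3/5 - 7*k**2/10 - 17*k/10 - 3/5).
Degrees (0,0,4) ⇒ d ≤ 5.
Solve for f: f(k) = k*(2*k**4 - 3*k**3 - 3*k**2 - 3*k + 1)/10 (degree 5 ≤ 5).
R(k) = B(k−1)·f(k)/C(k) = k*(2*k**4 - 3*k**3 - 3*k**2 - 3*k + 1)/(10*k**4 + 8*k**3 - 7*k**2 - 17*k - 6); s_k = R·t_k = k*(2*k**4 - 3*k**3 - 3*k**2 - 3*k + 1).
Check: Δs_k = 10*k**4 + 8*k**3 - 7*k**2 - 17*k - 6. ✓

s_k = k*(2*k**4 - 3*k**3 - 3*k**2 - 3*k + 1)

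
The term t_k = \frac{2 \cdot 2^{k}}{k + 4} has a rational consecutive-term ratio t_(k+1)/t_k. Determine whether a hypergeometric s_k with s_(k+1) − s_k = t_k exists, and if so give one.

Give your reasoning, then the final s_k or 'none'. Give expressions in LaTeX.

r(k) = 2*(k + 4)/(k + 5) after simplifying.
A = 2*k + 8, B = k + 5, C = 1.
Key eq: (2*k + 8)·f(k+1) = (k + 4)·f(k) + (1).
Degrees (1,1,0) ⇒ d ≤ -1.
d = -1 < 0 ⇒ no nonzero polynomial f; not summable.

none (Gosper's algorithm certifies no s_k)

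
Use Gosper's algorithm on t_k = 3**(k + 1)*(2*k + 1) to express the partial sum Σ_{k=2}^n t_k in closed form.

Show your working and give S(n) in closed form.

S(n) = 9*3**n*n - 27

Compute t_(k+1)/t_k: get 3*(2*k + 3)/(2*k + 1).
Take A(k)=3, B(k)=1, C(k)=k + 1/2.
Need (3)·f(k+1) − (1)·f(k) = k + 1/2.
Bound: deg f ≤ 1.
Solve for f: f(k) = (k - 1)/2 (degree 1 ≤ 1).
So s_k = (B(k−1)f/C)·t_k = ((k - 1)/(2*k + 1))·t_k = 3**(k + 1)*(k - 1).
Check: Δs_k = 3**(k + 1)*(2*k + 1). ✓
s_(n+1) = 3**(n + 2)*n and s_(2) = 27, so S(n) = 9*3**n*n - 27.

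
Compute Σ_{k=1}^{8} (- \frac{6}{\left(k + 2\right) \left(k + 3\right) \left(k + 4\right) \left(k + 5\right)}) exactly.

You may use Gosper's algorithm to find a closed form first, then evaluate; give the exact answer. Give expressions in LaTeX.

Compute t_(k+1)/t_k: get (k + 2)/(k + 6).
Gosper form: A/B · C(k+1)/C(k) with A=k + 2, B=k + 6, C=1.
Key eq: (k + 2)·f(k+1) = (k + 5)·f(k) + (1).
Bound: deg f ≤ 3.
Match coefficients ⇒ f(k) = k*(k**2 + 9*k + 26)/72.
Then R = B(k−1)f/C = k*(k + 5)*(k**2 + 9*k + 26)/72, so s_k = R(k)·t_k = k*(-k**2 - 9*k - 26)/(12*(k + 2)*(k + 3)*(k + 4)).
s_(k+1) − s_k = -6/(k**4 + 14*k**3 + 71*k**2 + 154*k + 120) = t_k.
Evaluate s at k=9 and k=1: -47/572 and -1/20; difference -23/715.

Σ = -23/715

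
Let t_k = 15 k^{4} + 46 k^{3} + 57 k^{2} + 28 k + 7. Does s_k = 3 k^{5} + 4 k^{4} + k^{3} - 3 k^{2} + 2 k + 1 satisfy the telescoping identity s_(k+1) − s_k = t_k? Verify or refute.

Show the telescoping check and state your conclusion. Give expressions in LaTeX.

valid; difference matches t_k

s_(k+1) = 3*k**5 + 19*k**4 + 47*k**3 + 54*k**2 + 30*k + 8
s_(k+1) − s_k = 15*k**4 + 46*k**3 + 57*k**2 + 28*k + 7
(s_(k+1) − s_k) − t_k = 0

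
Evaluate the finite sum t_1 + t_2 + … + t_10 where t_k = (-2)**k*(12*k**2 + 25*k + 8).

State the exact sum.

Σ = 1054710

Compute t_(k+1)/t_k: get 2*(-12*k**2 - 49*k - 45)/(12*k**2 + 25*k + 8).
So A=-2 and B=1, with C=k**2 + 25*k/12 + 2/3.
Solve (-2)·f(k+1) − (1)·f(k) = k**2 + 25*k/12 + 2/3.
Degrees (0,0,2) ⇒ d ≤ 2.
A polynomial solution: f(k) = -(4*k**2 + 3*k - 2)/12.
Then R = B(k−1)f/C = -(4*k**2 + 3*k - 2)/(12*k**2 + 25*k + 8), so s_k = R(k)·t_k = (-2)**k*(-4*k**2 - 3*k + 2).
Verify: (-2)**k*(12*k**2 + 25*k + 8) matches t_k.
Telescoping: Σ = s_(11) − s_(1) = 1054720 − (10) = 1054710.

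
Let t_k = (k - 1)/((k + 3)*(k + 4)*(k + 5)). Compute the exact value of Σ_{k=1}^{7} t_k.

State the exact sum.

Step 1: r(k) = k*(k + 3)/((k - 1)*(k + 6)).
So A=k + 3 and B=k + 6, with C=k - 1.
Need (k + 3)·f(k+1) − (k + 5)·f(k) = k - 1.
Bound: deg f ≤ 2.
A polynomial solution: f(k) = k*(k - 5)/12.
Get s_k = R·t_k = k*(k - 5)/(12*(k + 3)*(k + 4)) with R(k) = B(k−1)f(k)/C(k) = k*(k - 5)*(k + 5)/(12*(k - 1)).
Check: Δs_k = (k - 1)/(k**3 + 12*k**2 + 47*k + 60). ✓
Σ_(k=1)^(7) t_k = s_(8) − s_(1) = 1/66 − (-1/60) = 7/220.

Σ = 7/220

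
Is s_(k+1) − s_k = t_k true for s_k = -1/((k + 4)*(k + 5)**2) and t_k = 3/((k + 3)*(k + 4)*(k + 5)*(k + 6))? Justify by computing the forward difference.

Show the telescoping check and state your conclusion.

Invalid: residual 2*(-4*k - 21)/(k**6 + 29*k**5 + 347*k**4 + 2191*k**3 + 7692*k**2 + 14220*k + 10800) ≠ 0.

s_(k+1) = -1/((k + 5)*(k + 6)**2)
s_(k+1) − s_k = (-(k + 4)*(k + 5) + (k + 6)**2)/((k + 4)*(k + 5)**2*(k + 6)**2)
(s_(k+1) − s_k) − t_k = 2*(-4*k - 21)/(k**6 + 29*k**5 + 347*k**4 + 2191*k**3 + 7692*k**2 + 14220*k + 10800)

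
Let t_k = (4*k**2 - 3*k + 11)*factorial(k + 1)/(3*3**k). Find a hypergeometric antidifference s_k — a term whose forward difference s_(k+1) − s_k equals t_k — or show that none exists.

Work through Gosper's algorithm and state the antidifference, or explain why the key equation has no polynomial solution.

Compute t_(k+1)/t_k: get (k + 2)*(-3*k + 4*(k + 1)**2 + 8)/(3*(4*k**2 - 3*k + 11)).
So A=k/3 + 2/3 and B=1, with C=k**2 - 3*k/4 + 11/4.
Solve (k/3 + 2/3)·f(k+1) − (1)·f(k) = k**2 - 3*k/4 + 11/4.
Degrees (1,0,2) ⇒ d ≤ 1.
Coefficient equations give f(k) = 3*(4*k - 3)/4.
So s_k = (B(k−1)f/C)·t_k = (3*(4*k - 3)/(4*k**2 - 3*k + 11))·t_k = (4*k - 3)*factorial(k + 1)/3**k.
Verify: (4*k**2 - 3*k + 11)*factorial(k + 1)/(3*3**k) matches t_k.

s_k = (4*k - 3)*factorial(k + 1)/3**k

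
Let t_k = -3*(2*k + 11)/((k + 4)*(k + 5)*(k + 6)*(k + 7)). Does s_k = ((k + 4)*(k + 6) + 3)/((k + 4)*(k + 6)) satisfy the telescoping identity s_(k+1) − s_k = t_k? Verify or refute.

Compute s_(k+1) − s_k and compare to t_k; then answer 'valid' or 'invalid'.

s_(k+1) = ((k + 5)*(k + 7) + 3)/((k + 5)*(k + 7))
s_(k+1) − s_k = 3*(-2*k - 11)/(k**4 + 22*k**3 + 179*k**2 + 638*k + 840)
(s_(k+1) − s_k) − t_k = 0

valid; difference matches t_k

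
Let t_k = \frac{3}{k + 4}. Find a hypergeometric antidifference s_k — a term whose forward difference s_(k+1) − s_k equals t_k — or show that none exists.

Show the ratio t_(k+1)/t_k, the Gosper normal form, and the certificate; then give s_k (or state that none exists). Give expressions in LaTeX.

none — t_k is not Gosper-summable

r(k) = (k + 4)/(k + 5) after simplifying.
So A=k + 4 and B=k + 5, with C=1.
Set up (k + 4)·f(k+1) − (k + 4)·f(k) − (1) = 0.
deg f ≤ 0 (via 1,1,0).
Generic f = c0 gives residual -1; -1 = 0 cannot hold, so t_k is not Gosper-summable.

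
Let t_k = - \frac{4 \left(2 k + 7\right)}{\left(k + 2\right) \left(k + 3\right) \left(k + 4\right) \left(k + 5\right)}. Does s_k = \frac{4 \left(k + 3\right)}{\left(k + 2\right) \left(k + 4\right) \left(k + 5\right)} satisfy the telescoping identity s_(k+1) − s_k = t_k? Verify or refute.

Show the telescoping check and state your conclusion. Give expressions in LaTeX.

Invalid: residual \frac{8 \left(3 k + 10\right)}{k^{5} + 20 k^{4} + 155 k^{3} + 580 k^{2} + 1044 k + 720} ≠ 0.

s_(k+1) = 4*(k + 4)/((k + 3)*(k + 5)*(k + 6))
s_(k+1) − s_k = 4*(-2*k**2 - 13*k - 22)/(k**5 + 20*k**4 + 155*k**3 + 580*k**2 + 1044*k + 720)
(s_(k+1) − s_k) − t_k = 8*(3*k + 10)/(k**5 + 20*k**4 + 155*k**3 + 580*k**2 + 1044*k + 720)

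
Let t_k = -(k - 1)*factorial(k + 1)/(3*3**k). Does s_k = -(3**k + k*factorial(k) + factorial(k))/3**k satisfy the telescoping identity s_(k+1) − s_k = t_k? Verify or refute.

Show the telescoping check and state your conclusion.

valid; difference matches t_k

s_(k+1) = -(3*3**k + k**2*factorial(k) + 3*k*factorial(k) + 2*factorial(k))/(3*3**k)
s_(k+1) − s_k = -(k - 1)*factorial(k + 1)/(3*3**k)
(s_(k+1) − s_k) − t_k = 0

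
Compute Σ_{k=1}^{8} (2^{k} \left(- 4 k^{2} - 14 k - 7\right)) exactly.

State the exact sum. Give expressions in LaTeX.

Compute t_(k+1)/t_k: get 2*(4*k**2 + 22*k + 25)/(4*k**2 + 14*k + 7).
A = 2, B = 1, C = k**2 + 7*k/2 + 7/4.
Need (2)·f(k+1) − (1)·f(k) = k**2 + 7*k/2 + 7/4.
deg f ≤ 2 (via 0,0,2).
Match coefficients ⇒ f(k) = (4*k**2 - 2*k + 3)/4.
Get s_k = R·t_k = 2**k*(-4*k**2 + 2*k - 3) with R(k) = B(k−1)f(k)/C(k) = (4*k**2 - 2*k + 3)/(4*k**2 + 14*k + 7).
s_(k+1) − s_k = 2**k*(-4*k**2 - 14*k - 7) = t_k.
Telescoping: Σ = s_(9) − s_(1) = -158208 − (-10) = -158198.

Σ = -158198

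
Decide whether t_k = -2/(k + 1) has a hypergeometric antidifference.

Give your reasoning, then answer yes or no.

Ratio r(k) = (k + 1)/(k + 2).
So A=k + 1 and B=k + 2, with C=1.
f must satisfy (k + 1)·f(k+1) − (k + 1)·f(k) = 1.
Bound: deg f ≤ 0.
f = c0 ⇒ A·f(k+1) − B(k−1)·f(k) − C = -1. The system {-1 = 0} is inconsistent; no antidifference.

No — t_k has no hypergeometric antidifference.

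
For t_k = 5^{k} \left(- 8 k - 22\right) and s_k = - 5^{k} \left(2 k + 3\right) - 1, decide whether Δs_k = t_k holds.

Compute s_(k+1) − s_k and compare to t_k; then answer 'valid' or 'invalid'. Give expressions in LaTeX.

valid; difference matches t_k

s_(k+1) = -5*5**k*(2*k + 5) - 1
s_(k+1) − s_k = 5**k*(-8*k - 22)
(s_(k+1) − s_k) − t_k = 0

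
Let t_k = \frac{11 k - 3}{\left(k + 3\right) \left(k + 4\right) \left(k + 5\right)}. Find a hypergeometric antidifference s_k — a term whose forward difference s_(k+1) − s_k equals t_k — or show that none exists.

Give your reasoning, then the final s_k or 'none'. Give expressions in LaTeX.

s_k = \frac{k \left(5 k - 9\right)}{4 \left(k + 3\right) \left(k + 4\right)}

Ratio r(k) = (k + 3)*(11*k + 8)/((k + 6)*(11*k - 3)).
A = k + 3, B = k + 6, C = k - 3/11.
Need (k + 3)·f(k+1) − (k + 5)·f(k) = k - 3/11.
d = 2 from the (1,1,1) case.
Match coefficients ⇒ f(k) = k*(5*k - 9)/44.
Then R = B(k−1)f/C = k*(k + 5)*(5*k - 9)/(4*(11*k - 3)), so s_k = R(k)·t_k = k*(5*k - 9)/(4*(k + 3)*(k + 4)).
Verify: (11*k - 3)/(k**3 + 12*k**2 + 47*k + 60) matches t_k.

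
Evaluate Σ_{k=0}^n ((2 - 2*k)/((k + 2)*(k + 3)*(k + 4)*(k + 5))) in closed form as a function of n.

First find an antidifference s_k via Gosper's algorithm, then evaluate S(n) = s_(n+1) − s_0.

Compute t_(k+1)/t_k: get k*(k + 2)/((k - 1)*(k + 6)).
Factor: A=k + 2; B=k + 6; C=k - 1.
Key eq: (k + 2)·f(k+1) = (k + 5)·f(k) + (k - 1).
Bound: deg f ≤ 3.
Match coefficients ⇒ f(k) = -k/2.
Get s_k = R·t_k = k/((k + 2)*(k + 3)*(k + 4)) with R(k) = B(k−1)f(k)/C(k) = -k*(k + 5)/(2*(k - 1)).
Δs = 2*(1 - k)/(k**4 + 14*k**3 + 71*k**2 + 154*k + 120), as required.
Telescope: S(n) = s_(n+1) − s_(0) = (n + 1)/(n**3 + 12*n**2 + 47*n + 60) − (0) = (n + 1)/(n**3 + 12*n**2 + 47*n + 60).

S(n) = (n + 1)/(n**3 + 12*n**2 + 47*n + 60)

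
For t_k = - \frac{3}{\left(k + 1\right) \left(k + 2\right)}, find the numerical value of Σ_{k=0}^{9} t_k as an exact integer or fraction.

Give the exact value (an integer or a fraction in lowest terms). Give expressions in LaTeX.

r(k) = (k + 1)/(k + 3) after simplifying.
Take A(k)=k + 1, B(k)=k + 3, C(k)=1.
Need (k + 1)·f(k+1) − (k + 2)·f(k) = 1.
deg f ≤ 1 (via 1,1,0).
Solving with deg f ≤ 1: f(k) = k.
Then R = B(k−1)f/C = k*(k + 2), so s_k = R(k)·t_k = -3*k/(k + 1).
Δs = -3/(k**2 + 3*k + 2), as required.
Telescoping: Σ = s_(10) − s_(0) = -30/11 − (0) = -30/11.

Σ = -30/11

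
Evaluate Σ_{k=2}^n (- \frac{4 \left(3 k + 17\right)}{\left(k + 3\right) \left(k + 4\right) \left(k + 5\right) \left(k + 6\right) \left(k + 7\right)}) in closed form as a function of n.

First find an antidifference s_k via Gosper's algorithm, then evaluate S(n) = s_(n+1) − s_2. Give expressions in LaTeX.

S(n) = \frac{- n^{3} - 16 n^{2} - 83 n + 100}{60 \left(n^{3} + 16 n^{2} + 83 n + 140\right)}

The ratio is (k + 3)*(3*k + 20)/((k + 8)*(3*k + 17)).
So A=k + 3 and B=k + 8, with C=k + 17/3.
Solve (k + 3)·f(k+1) − (k + 7)·f(k) = k + 17/3.
deg f ≤ 4 (via 1,1,1).
Solve for f: f(k) = k*(k + 5)*(k**2 + 13*k + 54)/216 (degree 4 ≤ 4).
R(k) = B(k−1)·f(k)/C(k) = k*(k + 5)*(k + 7)*(k**2 + 13*k + 54)/(72*(3*k + 17)); s_k = R·t_k = k*(-k**2 - 13*k - 54)/(18*(k**3 + 13*k**2 + 54*k + 72)).
Δs = 4*(-3*k - 17)/(k**5 + 25*k**4 + 245*k**3 + 1175*k**2 + 2754*k + 2520), as required.
Evaluate: s_(n+1) = (-n**3 - 16*n**2 - 83*n - 68)/(18*(n**3 + 16*n**2 + 83*n + 140)); subtract s_(2) = -7/180 ⇒ S(n) = (-n**3 - 16*n**2 - 83*n + 100)/(60*(n**3 + 16*n**2 + 83*n + 140)).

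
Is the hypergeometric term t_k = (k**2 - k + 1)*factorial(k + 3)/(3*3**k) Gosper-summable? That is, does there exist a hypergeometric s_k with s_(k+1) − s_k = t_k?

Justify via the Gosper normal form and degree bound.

Yes. s_k = (k - 3)*factorial(k + 3)/3**k.

The ratio is -(k + 4)*(k - (k + 1)**2)/(3*k**2 - 3*k + 3).
A = k/3 + 4/3, B = 1, C = k**2 - k + 1.
Key eq: (k/3 + 4/3)·f(k+1) = (1)·f(k) + (k**2 - k + 1).
Bound: deg f ≤ 1.
Match coefficients ⇒ f(k) = 3*(k - 3).
Then R = B(k−1)f/C = 3*(k - 3)/(k**2 - k + 1), so s_k = R(k)·t_k = (k - 3)*factorial(k + 3)/3**k.
Verify: (k**2 - k + 1)*factorial(k + 3)/(3*3**k) matches t_k.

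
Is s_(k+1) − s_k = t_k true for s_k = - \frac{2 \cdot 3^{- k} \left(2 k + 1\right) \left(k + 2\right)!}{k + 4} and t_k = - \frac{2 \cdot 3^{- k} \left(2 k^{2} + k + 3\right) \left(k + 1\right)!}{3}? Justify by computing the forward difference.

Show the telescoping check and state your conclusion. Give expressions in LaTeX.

Invalid: residual \frac{4 \cdot 3^{- k} \left(2 k^{3} + 9 k^{2} + k + 9\right) \left(k + 1\right)!}{3 \left(k + 4\right) \left(k + 5\right)} ≠ 0.

s_(k+1) = -2*(2*k + 3)*factorial(k + 3)/(3*3**k*(k + 5))
s_(k+1) − s_k = -2*(2*k**3 + 11*k**2 + 12*k + 21)*factorial(k + 2)/(3*3**k*(k + 4)*(k + 5))
(s_(k+1) − s_k) − t_k = 4*(2*k**3 + 9*k**2 + k + 9)*factorial(k + 1)/(3*3**k*(k + 4)*(k + 5))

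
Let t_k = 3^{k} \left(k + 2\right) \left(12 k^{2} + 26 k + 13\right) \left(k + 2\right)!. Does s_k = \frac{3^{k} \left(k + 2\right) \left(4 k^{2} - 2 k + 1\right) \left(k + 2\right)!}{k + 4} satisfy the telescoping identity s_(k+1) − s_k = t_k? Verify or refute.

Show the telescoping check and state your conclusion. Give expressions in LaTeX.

Invalid: residual - \frac{2 \cdot 3^{k} \left(12 k^{4} + 98 k^{3} + 261 k^{2} + 288 k + 103\right) \left(k + 2\right)!}{\left(k + 4\right) \left(k + 5\right)} ≠ 0.

s_(k+1) = 3**(k + 1)*(k + 3)*(4*k**2 + 6*k + 3)*factorial(k + 3)/(k + 5)
s_(k+1) − s_k = 3**k*(12*k**5 + 134*k**4 + 559*k**3 + 1089*k**2 + 958*k + 314)*factorial(k + 2)/((k + 4)*(k + 5))
(s_(k+1) − s_k) − t_k = -2*3**k*(12*k**4 + 98*k**3 + 261*k**2 + 288*k + 103)*factorial(k + 2)/((k + 4)*(k + 5))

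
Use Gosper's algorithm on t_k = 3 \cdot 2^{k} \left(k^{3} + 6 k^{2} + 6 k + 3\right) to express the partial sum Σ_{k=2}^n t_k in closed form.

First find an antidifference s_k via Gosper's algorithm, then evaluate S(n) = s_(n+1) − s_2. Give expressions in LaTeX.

Step 1: r(k) = 2*(k**3 + 9*k**2 + 21*k + 16)/(k**3 + 6*k**2 + 6*k + 3).
Take A(k)=2, B(k)=1, C(k)=k**3 + 6*k**2 + 6*k + 3.
Need (2)·f(k+1) − (1)·f(k) = k**3 + 6*k**2 + 6*k + 3.
d = 3 from the (0,0,3) case.
Solving with deg f ≤ 3: f(k) = (k + 1)*(k**2 - k + 1).
Get s_k = R·t_k = 3*2**k*(k**3 + 1) with R(k) = B(k−1)f(k)/C(k) = (k + 1)*(k**2 - k + 1)/(k**3 + 6*k**2 + 6*k + 3).
Δs = 3*2**k*(-k**3 + 2*(k + 1)**3 + 1), as required.
Σ_(k=2)^n t_k = s_(n+1) − s_(2) = (6*2**n*(n**3 + 3*n**2 + 3*n + 2)) − (108), i.e. 6*2**n*n**3 + 18*2**n*n**2 + 18*2**n*n + 12*2**n - 108.

S(n) = 6 \cdot 2^{n} n^{3} + 18 \cdot 2^{n} n^{2} + 18 \cdot 2^{n} n + 12 \cdot 2^{n} - 108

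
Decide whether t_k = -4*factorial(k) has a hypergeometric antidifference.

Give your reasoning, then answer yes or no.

No. Not Gosper-summable.

Step 1: r(k) = k + 1.
A = k + 1, B = 1, C = 1.
Need (k + 1)·f(k+1) − (1)·f(k) = 1.
Degrees (1,0,0) ⇒ d ≤ -1.
Bound -1 < 0, so the key equation has no polynomial solution.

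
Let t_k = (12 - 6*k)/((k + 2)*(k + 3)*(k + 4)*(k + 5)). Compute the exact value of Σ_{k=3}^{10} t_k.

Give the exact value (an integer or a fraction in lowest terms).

Σ = -2/91

Compute t_(k+1)/t_k: get (k - 1)*(k + 2)/((k - 2)*(k + 6)).
Normal form (A,B,C) = (k + 2, k + 6, k - 2).
Solve (k + 2)·f(k+1) − (k + 5)·f(k) = k - 2.
deg f ≤ 3 (via 1,1,1).
Coefficient equations give f(k) = -k*(k**2 + 9*k + 62)/72.
So s_k = (B(k−1)f/C)·t_k = (-k*(k + 5)*(k**2 + 9*k + 62)/(72*(k - 2)))·t_k = k*(k**2 + 9*k + 62)/(12*(k + 2)*(k + 3)*(k + 4)).
Δs = 6*(2 - k)/(k**4 + 14*k**3 + 71*k**2 + 154*k + 120), as required.
Evaluate s at k=11 and k=3: 517/5460 and 7/60; difference -2/91.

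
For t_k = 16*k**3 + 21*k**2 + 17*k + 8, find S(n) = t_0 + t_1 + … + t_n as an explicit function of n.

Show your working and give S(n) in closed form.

Step 1: r(k) = (16*k**3 + 69*k**2 + 107*k + 62)/(16*k**3 + 21*k**2 + 17*k + 8).
Take A(k)=1, B(k)=1, C(k)=k**3 + 21*k**2/16 + 17*k/16 + 1/2.
f must satisfy (1)·f(k+1) − (1)·f(k) = k**3 + 21*k**2/16 + 17*k/16 + 1/2.
deg f ≤ 4 (via 0,0,3).
Solving with deg f ≤ 4: f(k) = k*(4*k**3 - k**2 + 2*k + 3)/16.
R(k) = B(k−1)·f(k)/C(k) = k*(4*k**3 - k**2 + 2*k + 3)/(16*k**3 + 21*k**2 + 17*k + 8); s_k = R·t_k = k*(4*k**3 - k**2 + 2*k + 3).
Δs = 16*k**3 + 21*k**2 + 17*k + 8, as required.
s_(n+1) = 4*n**4 + 15*n**3 + 23*n**2 + 20*n + 8 and s_(0) = 0, so S(n) = 4*n**4 + 15*n**3 + 23*n**2 + 20*n + 8.

S(n) = 4*n**4 + 15*n**3 + 23*n**2 + 20*n + 8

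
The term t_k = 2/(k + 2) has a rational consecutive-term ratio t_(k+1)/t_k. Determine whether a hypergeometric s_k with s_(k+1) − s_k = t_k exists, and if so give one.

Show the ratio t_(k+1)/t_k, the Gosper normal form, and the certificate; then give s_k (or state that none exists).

none (Gosper's algorithm certifies no s_k)

r(k) = (k + 2)/(k + 3) after simplifying.
Normal form (A,B,C) = (k + 2, k + 3, 1).
Key eq: (k + 2)·f(k+1) = (k + 2)·f(k) + (1).
Degrees (1,1,0) ⇒ d ≤ 0.
Generic f = c0 gives residual -1; -1 = 0 cannot hold, so t_k is not Gosper-summable.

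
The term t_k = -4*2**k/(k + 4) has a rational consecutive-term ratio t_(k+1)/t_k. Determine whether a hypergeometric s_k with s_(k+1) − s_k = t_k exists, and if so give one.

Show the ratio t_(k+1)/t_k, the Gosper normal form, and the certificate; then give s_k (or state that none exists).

not Gosper-summable; s_k does not exist

r(k) = 2*(k + 4)/(k + 5) after simplifying.
Factor: A=2*k + 8; B=k + 5; C=1.
Need (2*k + 8)·f(k+1) − (k + 4)·f(k) = 1.
Degrees (1,1,0) ⇒ d ≤ -1.
deg f ≤ -1 is impossible — no certificate.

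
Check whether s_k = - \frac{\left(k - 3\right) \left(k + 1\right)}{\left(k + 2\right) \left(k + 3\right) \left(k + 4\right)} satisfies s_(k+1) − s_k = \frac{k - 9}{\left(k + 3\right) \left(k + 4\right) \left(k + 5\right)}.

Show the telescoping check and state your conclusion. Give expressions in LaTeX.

s_(k+1) = -(k - 2)*(k + 2)/((k + 3)*(k + 4)*(k + 5))
s_(k+1) − s_k = (k**2 - 9*k - 7)/(k**4 + 14*k**3 + 71*k**2 + 154*k + 120)
(s_(k+1) − s_k) − t_k = (11 - 2*k)/(k**4 + 14*k**3 + 71*k**2 + 154*k + 120)

Invalid: residual \frac{11 - 2 k}{k^{4} + 14 k^{3} + 71 k^{2} + 154 k + 120} ≠ 0.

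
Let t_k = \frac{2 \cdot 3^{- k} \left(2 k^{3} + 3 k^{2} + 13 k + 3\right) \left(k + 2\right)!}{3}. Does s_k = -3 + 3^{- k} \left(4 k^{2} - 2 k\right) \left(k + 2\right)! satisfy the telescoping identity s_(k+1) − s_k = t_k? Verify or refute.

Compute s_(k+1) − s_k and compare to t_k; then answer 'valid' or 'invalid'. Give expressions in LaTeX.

valid (s_(k+1) − s_k reduces to t_k)

s_(k+1) = -3**(-k - 1)*(2*k - 4*(k + 1)**2 + 2)*factorial(k + 3) - 3
s_(k+1) − s_k = 2*(2*k**3 + 3*k**2 + 13*k + 3)*factorial(k + 2)/(3*3**k)
(s_(k+1) − s_k) − t_k = 0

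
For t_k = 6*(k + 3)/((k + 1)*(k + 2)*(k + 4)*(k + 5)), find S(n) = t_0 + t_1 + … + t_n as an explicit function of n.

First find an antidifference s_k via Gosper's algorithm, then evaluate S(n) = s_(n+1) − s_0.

The ratio is (k + 1)*(k + 4)**2/((k + 3)**2*(k + 6)).
Gosper form: A/B · C(k+1)/C(k) with A=k + 1, B=k + 6, C=k**2 + 6*k + 9.
f must satisfy (k + 1)·f(k+1) − (k + 5)·f(k) = k**2 + 6*k + 9.
d = 4 from the (1,1,2) case.
Match coefficients ⇒ f(k) = k*(k + 2)*(k + 3)*(k + 5)/8.
R(k) = B(k−1)·f(k)/C(k) = k*(k + 2)*(k + 5)**2/(8*(k + 3)); s_k = R·t_k = 3*k*(k + 5)/(4*(k**2 + 5*k + 4)).
Check: Δs_k = 6*(k + 3)/(k**4 + 12*k**3 + 49*k**2 + 78*k + 40). ✓
Telescope: S(n) = s_(n+1) − s_(0) = 3*(n**2 + 7*n + 6)/(4*(n**2 + 7*n + 10)) − (0) = 3*(n**2 + 7*n + 6)/(4*(n**2 + 7*n + 10)).

S(n) = 3*(n**2 + 7*n + 6)/(4*(n**2 + 7*n + 10))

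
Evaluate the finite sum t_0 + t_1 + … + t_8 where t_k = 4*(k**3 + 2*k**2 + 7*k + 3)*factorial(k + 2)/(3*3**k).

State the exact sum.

Ratio r(k) = (k**4 + 8*k**3 + 29*k**2 + 55*k + 39)/(3*(k**3 + 2*k**2 + 7*k + 3)).
A = k/3 + 1, B = 1, C = k**3 + 2*k**2 + 7*k + 3.
f must satisfy (k/3 + 1)·f(k+1) − (1)·f(k) = k**3 + 2*k**2 + 7*k + 3.
Degrees (1,0,3) ⇒ d ≤ 2.
Solve for f: f(k) = 3*k**2 (degree 2 ≤ 2).
Get s_k = R·t_k = 4*k**2*factorial(k + 2)/3**k with R(k) = B(k−1)f(k)/C(k) = 3*k**2/(k**3 + 2*k**2 + 7*k + 3).
Check: Δs_k = 4*(k**3 + 2*k**2 + 7*k + 3)*factorial(k + 2)/(3*3**k). ✓
Σ_(k=0)^(8) t_k = s_(9) − s_(0) = 1971200/3 − (0) = 1971200/3.

Σ = 1971200/3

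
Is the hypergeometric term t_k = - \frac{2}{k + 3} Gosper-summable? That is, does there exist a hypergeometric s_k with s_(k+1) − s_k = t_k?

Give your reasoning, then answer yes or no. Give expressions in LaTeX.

No — the linear system for f has no solution.

The ratio is (k + 3)/(k + 4).
Normal form (A,B,C) = (k + 3, k + 4, 1).
Solve (k + 3)·f(k+1) − (k + 3)·f(k) = 1.
deg f ≤ 0 (via 1,1,0).
f = c0 ⇒ A·f(k+1) − B(k−1)·f(k) − C = -1. The system {-1 = 0} is inconsistent; no antidifference.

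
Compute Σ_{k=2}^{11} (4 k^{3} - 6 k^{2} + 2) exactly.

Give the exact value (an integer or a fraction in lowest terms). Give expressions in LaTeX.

Compute t_(k+1)/t_k: get k**2*(2*k + 3)/(2*k**3 - 3*k**2 + 1).
A = 1, B = 1, C = k**3 - 3*k**2/2 + 1/2.
Set up (1)·f(k+1) − (1)·f(k) − (k**3 - 3*k**2/2 + 1/2) = 0.
d = 4 from the (0,0,3) case.
Solve for f: f(k) = k*(k**3 - 4*k**2 + 4*k + 1)/4 (degree 4 ≤ 4).
Then R = B(k−1)f/C = k*(k**3 - 4*k**2 + 4*k + 1)/(2*(k - 1)**2*(2*k + 1)), so s_k = R(k)·t_k = k*(k**3 - 4*k**2 + 4*k + 1).
Δs = 4*k**3 - 6*k**2 + 2, as required.
Σ_(k=2)^(11) t_k = s_(12) − s_(2) = 14412 − (2) = 14410.

Σ = 14410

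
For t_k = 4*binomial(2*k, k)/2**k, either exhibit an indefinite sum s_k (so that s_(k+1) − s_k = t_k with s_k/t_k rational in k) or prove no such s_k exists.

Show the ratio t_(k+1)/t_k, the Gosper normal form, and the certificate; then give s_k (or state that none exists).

not Gosper-summable; s_k does not exist

The ratio is (2*k + 1)/(k + 1).
Gosper form: A/B · C(k+1)/C(k) with A=2*k + 1, B=k + 1, C=1.
f must satisfy (2*k + 1)·f(k+1) − (k)·f(k) = 1.
From deg A=1, deg B=1, deg C=0: d=-1.
d = -1 < 0 ⇒ no nonzero polynomial f; not summable.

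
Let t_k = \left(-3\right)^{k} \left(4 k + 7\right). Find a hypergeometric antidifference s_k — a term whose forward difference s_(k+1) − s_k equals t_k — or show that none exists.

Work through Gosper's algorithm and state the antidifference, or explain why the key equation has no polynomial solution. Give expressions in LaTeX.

s_k = \left(-3\right)^{k} \left(- k - 1\right)

Compute t_(k+1)/t_k: get 3*(-4*k - 11)/(4*k + 7).
A = -3, B = 1, C = k + 7/4.
Set up (-3)·f(k+1) − (1)·f(k) − (k + 7/4) = 0.
From deg A=0, deg B=0, deg C=1: d=1.
Solve for f: f(k) = -(k + 1)/4 (degree 1 ≤ 1).
Certificate R = B(k−1)f/C = -(k + 1)/(4*k + 7) gives s_k = (-3)**k*(-k - 1).
Δs = (-3)**k*(4*k + 7), as required.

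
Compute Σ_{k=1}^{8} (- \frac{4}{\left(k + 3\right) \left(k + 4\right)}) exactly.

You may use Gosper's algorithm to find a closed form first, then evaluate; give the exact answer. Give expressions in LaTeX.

Σ = -2/3

r(k) = (k + 3)/(k + 5) after simplifying.
Take A(k)=k + 3, B(k)=k + 5, C(k)=1.
Key eq: (k + 3)·f(k+1) = (k + 4)·f(k) + (1).
From deg A=1, deg B=1, deg C=0: d=1.
Solving with deg f ≤ 1: f(k) = k/3.
Then R = B(k−1)f/C = k*(k + 4)/3, so s_k = R(k)·t_k = -4*k/(3*k + 9).
s_(k+1) − s_k = -4/(k**2 + 7*k + 12) = t_k.
Sum = s_(9) − s_(1); s_(9) = -1, s_(1) = -1/3 ⇒ -2/3.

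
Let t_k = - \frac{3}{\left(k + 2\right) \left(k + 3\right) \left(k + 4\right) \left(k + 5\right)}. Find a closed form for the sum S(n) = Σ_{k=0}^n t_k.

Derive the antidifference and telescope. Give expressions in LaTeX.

S(n) = \frac{- n^{3} - 12 n^{2} - 47 n - 36}{24 \left(n^{3} + 12 n^{2} + 47 n + 60\right)}

r(k) = (k + 2)/(k + 6) after simplifying.
Take A(k)=k + 2, B(k)=k + 6, C(k)=1.
Set up (k + 2)·f(k+1) − (k + 5)·f(k) − (1) = 0.
Degrees (1,1,0) ⇒ d ≤ 3.
A polynomial solution: f(k) = k*(k**2 + 9*k + 26)/72.
Get s_k = R·t_k = k*(-k**2 - 9*k - 26)/(24*(k + 2)*(k + 3)*(k + 4)) with R(k) = B(k−1)f(k)/C(k) = k*(k + 5)*(k**2 + 9*k + 26)/72.
Δs = -3/(k**4 + 14*k**3 + 71*k**2 + 154*k + 120), as required.
Σ_(k=0)^n t_k = s_(n+1) − s_(0) = ((-n**3 - 12*n**2 - 47*n - 36)/(24*(n**3 + 12*n**2 + 47*n + 60))) − (0), i.e. (-n**3 - 12*n**2 - 47*n - 36)/(24*(n**3 + 12*n**2 + 47*n + 60)).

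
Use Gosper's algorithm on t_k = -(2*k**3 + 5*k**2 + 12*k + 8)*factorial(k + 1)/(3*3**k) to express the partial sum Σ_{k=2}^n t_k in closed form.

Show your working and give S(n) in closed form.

Ratio r(k) = (2*k**4 + 15*k**3 + 50*k**2 + 83*k + 54)/(3*(2*k**3 + 5*k**2 + 12*k + 8)).
Normal form (A,B,C) = (k/3 + 2/3, 1, k**3 + 5*k**2/2 + 6*k + 4).
Key eq: (k/3 + 2/3)·f(k+1) = (1)·f(k) + (k**3 + 5*k**2/2 + 6*k + 4).
deg f ≤ 2 (via 1,0,3).
Match coefficients ⇒ f(k) = 3*(2*k**2 + 3*k + 2)/2.
Get s_k = R·t_k = -(2*k**2 + 3*k + 2)*factorial(k + 1)/3**k with R(k) = B(k−1)f(k)/C(k) = 3*(2*k**2 + 3*k + 2)/(2*k**3 + 5*k**2 + 12*k + 8).
Δs = -(2*k**3 + 5*k**2 + 12*k + 8)*factorial(k + 1)/(3*3**k), as required.
s_(n+1) = -3**(-n - 1)*(2*n**2 + 7*n + 7)*factorial(n + 2) and s_(2) = -32/3, so S(n) = 3**(-n - 1)*(32*3**n - 2*n**4*factorial(n) - 13*n**3*factorial(n) - 32*n**2*factorial(n) - 35*n*factorial(n) - 14*factorial(n)).

S(n) = 3**(-n - 1)*(32*3**n - 2*n**4*factorial(n) - 13*n**3*factorial(n) - 32*n**2*factorial(n) - 35*n*factorial(n) - 14*factorial(n))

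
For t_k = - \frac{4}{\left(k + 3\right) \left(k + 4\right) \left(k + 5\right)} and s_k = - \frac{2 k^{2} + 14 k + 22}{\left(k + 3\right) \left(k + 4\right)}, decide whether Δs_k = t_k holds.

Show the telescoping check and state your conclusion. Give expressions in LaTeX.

valid (s_(k+1) − s_k reduces to t_k)

s_(k+1) = 2*(-7*k - (k + 1)**2 - 18)/((k + 4)*(k + 5))
s_(k+1) − s_k = -4/(k**3 + 12*k**2 + 47*k + 60)
(s_(k+1) − s_k) − t_k = 0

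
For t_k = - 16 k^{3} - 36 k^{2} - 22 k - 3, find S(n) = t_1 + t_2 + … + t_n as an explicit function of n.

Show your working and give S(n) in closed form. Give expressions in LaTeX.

S(n) = n \left(- 4 n^{3} - 20 n^{2} - 33 n - 20\right)

Ratio r(k) = (16*k**3 + 84*k**2 + 142*k + 77)/(16*k**3 + 36*k**2 + 22*k + 3).
Factor: A=1; B=1; C=k**3 + 9*k**2/4 + 11*k/8 + 3/16.
Key eq: (1)·f(k+1) = (1)·f(k) + (k**3 + 9*k**2/4 + 11*k/8 + 3/16).
From deg A=0, deg B=0, deg C=3: d=4.
Solve for f: f(k) = k*(2*k + 1)*(2*k**2 + k - 2)/16 (degree 4 ≤ 4).
So s_k = (B(k−1)f/C)·t_k = (k*(2*k + 1)*(2*k**2 + k - 2)/((4*k + 3)*(4*k**2 + 6*k + 1)))·t_k = k*(-4*k**3 - 4*k**2 + 3*k + 2).
s_(k+1) − s_k = -16*k**3 - 36*k**2 - 22*k - 3 = t_k.
Evaluate: s_(n+1) = -4*n**4 - 20*n**3 - 33*n**2 - 20*n - 3; subtract s_(1) = -3 ⇒ S(n) = n*(-4*n**3 - 20*n**2 - 33*n - 20).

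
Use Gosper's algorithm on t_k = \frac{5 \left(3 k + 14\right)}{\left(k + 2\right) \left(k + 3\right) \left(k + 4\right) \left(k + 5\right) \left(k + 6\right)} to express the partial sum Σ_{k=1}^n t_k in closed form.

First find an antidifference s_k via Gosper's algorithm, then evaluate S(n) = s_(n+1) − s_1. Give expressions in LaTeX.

Ratio r(k) = (k + 2)*(3*k + 17)/((k + 7)*(3*k + 14)).
Normal form (A,B,C) = (k + 2, k + 7, k + 14/3).
Key eq: (k + 2)·f(k+1) = (k + 6)·f(k) + (k + 14/3).
d = 4 from the (1,1,1) case.
Coefficient equations give f(k) = k*(k + 4)*(k**2 + 10*k + 31)/90.
R(k) = B(k−1)·f(k)/C(k) = k*(k + 4)*(k + 6)*(k**2 + 10*k + 31)/(30*(3*k + 14)); s_k = R·t_k = k*(k**2 + 10*k + 31)/(6*(k**3 + 10*k**2 + 31*k + 30)).
Check: Δs_k = 5*(3*k + 14)/(k**5 + 20*k**4 + 155*k**3 + 580*k**2 + 1044*k + 720). ✓
Telescope: S(n) = s_(n+1) − s_(1) = (n**3 + 13*n**2 + 54*n + 42)/(6*(n**3 + 13*n**2 + 54*n + 72)) − (7/72) = 5*n*(n**2 + 13*n + 54)/(72*(n**3 + 13*n**2 + 54*n + 72)).

S(n) = \frac{5 n \left(n^{2} + 13 n + 54\right)}{72 \left(n^{3} + 13 n^{2} + 54 n + 72\right)}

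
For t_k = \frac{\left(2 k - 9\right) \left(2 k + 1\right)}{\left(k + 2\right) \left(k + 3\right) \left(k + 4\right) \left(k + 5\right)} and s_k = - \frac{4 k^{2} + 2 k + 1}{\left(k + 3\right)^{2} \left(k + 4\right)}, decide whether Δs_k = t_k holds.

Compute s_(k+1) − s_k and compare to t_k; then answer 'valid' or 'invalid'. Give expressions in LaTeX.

Invalid: residual \frac{2 \left(- 4 k^{3} - 9 k^{2} + 23 k + 11\right)}{k^{6} + 21 k^{5} + 181 k^{4} + 819 k^{3} + 2050 k^{2} + 2688 k + 1440} ≠ 0.

s_(k+1) = (-2*k - 4*(k + 1)**2 - 3)/((k + 4)**2*(k + 5))
s_(k+1) − s_k = (4*k**3 - 4*k**2 - 83*k - 43)/(k**5 + 19*k**4 + 143*k**3 + 533*k**2 + 984*k + 720)
(s_(k+1) − s_k) − t_k = 2*(-4*k**3 - 9*k**2 + 23*k + 11)/(k**6 + 21*k**5 + 181*k**4 + 819*k**3 + 2050*k**2 + 2688*k + 1440)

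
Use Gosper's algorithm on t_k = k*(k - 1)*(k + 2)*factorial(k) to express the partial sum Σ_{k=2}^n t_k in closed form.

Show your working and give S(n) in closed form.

r(k) = (k + 1)**2*(k + 3)/((k - 1)*(k + 2)) after simplifying.
Factor: A=k + 1; B=1; C=k**3 + k**2 - 2*k.
Set up (k + 1)·f(k+1) − (1)·f(k) − (k**3 + k**2 - 2*k) = 0.
deg f ≤ 2 (via 1,0,3).
Match coefficients ⇒ f(k) = k**2 - k - 4.
Certificate R = B(k−1)f/C = (k**2 - k - 4)/(k*(k - 1)*(k + 2)) gives s_k = (k**2 - k - 4)*factorial(k).
s_(k+1) − s_k = k*(k - 1)*(k + 2)*factorial(k) = t_k.
Telescope: S(n) = s_(n+1) − s_(2) = (n**2 + n - 4)*factorial(n + 1) − (-4) = n**3*factorial(n) + 2*n**2*factorial(n) - 3*n*factorial(n) - 4*factorial(n) + 4.

S(n) = n**3*factorial(n) + 2*n**2*factorial(n) - 3*n*factorial(n) - 4*factorial(n) + 4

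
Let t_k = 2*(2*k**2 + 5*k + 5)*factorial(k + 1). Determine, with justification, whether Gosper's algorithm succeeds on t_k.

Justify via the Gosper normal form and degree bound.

Yes. s_k = 2*(2*k + 1)*factorial(k + 1).

Ratio r(k) = (k + 2)*(5*k + 2*(k + 1)**2 + 10)/(2*k**2 + 5*k + 5).
Take A(k)=k + 2, B(k)=1, C(k)=k**2 + 5*k/2 + 5/2.
Set up (k + 2)·f(k+1) − (1)·f(k) − (k**2 + 5*k/2 + 5/2) = 0.
d = 1 from the (1,0,2) case.
Solve for f: f(k) = (2*k + 1)/2 (degree 1 ≤ 1).
So s_k = (B(k−1)f/C)·t_k = ((2*k + 1)/(2*k**2 + 5*k + 5))·t_k = 2*(2*k + 1)*factorial(k + 1).
Verify: 2*(2*k**2 + 5*k + 5)*factorial(k + 1) matches t_k.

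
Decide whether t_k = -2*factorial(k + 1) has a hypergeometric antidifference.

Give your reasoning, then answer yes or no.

No; the degree bound rules out any f.

t_(k+1)/t_k = k + 2.
Take A(k)=k + 2, B(k)=1, C(k)=1.
Set up (k + 2)·f(k+1) − (1)·f(k) − (1) = 0.
From deg A=1, deg B=0, deg C=0: d=-1.
deg f ≤ -1 is impossible — no certificate.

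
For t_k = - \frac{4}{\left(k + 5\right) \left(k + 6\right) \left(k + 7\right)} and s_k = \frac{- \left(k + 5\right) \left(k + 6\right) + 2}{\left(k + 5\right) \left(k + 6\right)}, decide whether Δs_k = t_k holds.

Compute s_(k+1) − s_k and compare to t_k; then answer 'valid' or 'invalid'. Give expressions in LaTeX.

s_(k+1) = (-(k + 6)*(k + 7) + 2)/((k + 6)*(k + 7))
s_(k+1) − s_k = -4/(k**3 + 18*k**2 + 107*k + 210)
(s_(k+1) − s_k) − t_k = 0

valid; difference matches t_k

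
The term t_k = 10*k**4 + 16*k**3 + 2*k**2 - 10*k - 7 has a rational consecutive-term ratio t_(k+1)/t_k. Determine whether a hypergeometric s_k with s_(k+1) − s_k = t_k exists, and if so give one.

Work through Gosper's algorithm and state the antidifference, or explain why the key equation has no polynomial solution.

t_(k+1)/t_k = (10*k**4 + 56*k**3 + 110*k**2 + 82*k + 11)/(10*k**4 + 16*k**3 + 2*k**2 - 10*k - 7).
Normal form (A,B,C) = (1, 1, k**4 + 8*k**3/5 + k**2/5 - k - 7/10).
Key eq: (1)·f(k+1) = (1)·f(k) + (k**4 + 8*k**3/5 + k**2/5 - k - 7/10).
From deg A=0, deg B=0, deg C=4: d=5.
A polynomial solution: f(k) = k*(2*k**4 - k**3 - 4*k**2 - 2*k - 2)/10.
Then R = B(k−1)f/C = k*(2*k**4 - k**3 - 4*k**2 - 2*k - 2)/(10*k**4 + 16*k**3 + 2*k**2 - 10*k - 7), so s_k = R(k)·t_k = k*(2*k**4 - k**3 - 4*k**2 - 2*k - 2).
Verify: 10*k**4 + 16*k**3 + 2*k**2 - 10*k - 7 matches t_k.

s_k = k*(2*k**4 - k**3 - 4*k**2 - 2*k - 2)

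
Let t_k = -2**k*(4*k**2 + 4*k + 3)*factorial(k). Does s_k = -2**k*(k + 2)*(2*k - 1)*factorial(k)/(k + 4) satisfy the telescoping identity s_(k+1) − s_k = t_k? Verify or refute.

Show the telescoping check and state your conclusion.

s_(k+1) = -2**(k + 1)*(k + 3)*(2*k + 1)*factorial(k + 1)/(k + 5)
s_(k+1) − s_k = -2**k*(4*k**4 + 32*k**3 + 79*k**2 + 73*k + 34)*factorial(k)/((k + 4)*(k + 5))
(s_(k+1) − s_k) − t_k = 2**(k + 1)*(4*k**3 + 20*k**2 + 17*k + 13)*factorial(k)/((k + 4)*(k + 5))

Invalid: residual 2**(k + 1)*(4*k**3 + 20*k**2 + 17*k + 13)*factorial(k)/((k + 4)*(k + 5)) ≠ 0.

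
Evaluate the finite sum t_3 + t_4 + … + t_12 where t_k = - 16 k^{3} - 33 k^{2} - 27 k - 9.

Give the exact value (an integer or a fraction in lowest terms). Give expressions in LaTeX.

t_(k+1)/t_k = (16*k**3 + 81*k**2 + 141*k + 85)/(16*k**3 + 33*k**2 + 27*k + 9).
Gosper form: A/B · C(k+1)/C(k) with A=1, B=1, C=k**3 + 33*k**2/16 + 27*k/16 + 9/16.
Key eq: (1)·f(k+1) = (1)·f(k) + (k**3 + 33*k**2/16 + 27*k/16 + 9/16).
deg f ≤ 4 (via 0,0,3).
Solve for f: f(k) = k*(4*k**3 + 3*k**2 + k + 1)/16 (degree 4 ≤ 4).
Certificate R = B(k−1)f/C = k*(4*k**3 + 3*k**2 + k + 1)/(16*k**3 + 33*k**2 + 27*k + 9) gives s_k = k*(-4*k**3 - 3*k**2 - k - 1).
Check: Δs_k = -16*k**3 - 33*k**2 - 27*k - 9. ✓
Sum = s_(13) − s_(3); s_(13) = -121017, s_(3) = -417 ⇒ -120600.

Σ = -120600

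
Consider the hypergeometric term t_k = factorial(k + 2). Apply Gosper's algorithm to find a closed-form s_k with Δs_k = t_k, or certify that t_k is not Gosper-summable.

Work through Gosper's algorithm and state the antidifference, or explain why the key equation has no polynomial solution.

Ratio r(k) = k + 3.
So A=k + 3 and B=1, with C=1.
f must satisfy (k + 3)·f(k+1) − (1)·f(k) = 1.
Degrees (1,0,0) ⇒ d ≤ -1.
deg f ≤ -1 is impossible — no certificate.

none (Gosper's algorithm certifies no s_k)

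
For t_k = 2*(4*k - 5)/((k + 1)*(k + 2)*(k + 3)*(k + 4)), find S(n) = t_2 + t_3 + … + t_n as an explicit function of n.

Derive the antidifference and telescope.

Compute t_(k+1)/t_k: get (k + 1)*(4*k - 1)/((k + 5)*(4*k - 5)).
Factor: A=k + 1; B=k + 5; C=k - 5/4.
Key eq: (k + 1)·f(k+1) = (k + 4)·f(k) + (k - 5/4).
From deg A=1, deg B=1, deg C=1: d=3.
Coefficient equations give f(k) = -k*(k**2 + 6*k + 23)/24.
So s_k = (B(k−1)f/C)·t_k = (-k*(k + 4)*(k**2 + 6*k + 23)/(6*(4*k - 5)))·t_k = k*(-k**2 - 6*k - 23)/(3*(k + 1)*(k + 2)*(k + 3)).
Δs = 2*(4*k - 5)/(k**4 + 10*k**3 + 35*k**2 + 50*k + 24), as required.
Evaluate: s_(n+1) = (-n**3 - 9*n**2 - 38*n - 30)/(3*(n**3 + 9*n**2 + 26*n + 24)); subtract s_(2) = -13/30 ⇒ S(n) = (n**3 + 9*n**2 - 14*n + 4)/(10*(n**3 + 9*n**2 + 26*n + 24)).

S(n) = (n**3 + 9*n**2 - 14*n + 4)/(10*(n**3 + 9*n**2 + 26*n + 24))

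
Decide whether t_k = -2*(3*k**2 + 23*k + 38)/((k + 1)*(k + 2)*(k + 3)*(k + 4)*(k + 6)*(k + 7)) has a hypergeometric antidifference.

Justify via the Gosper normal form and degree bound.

Yes. s_k = k*(-k**2 - 10*k - 27)/(9*(k**3 + 10*k**2 + 27*k + 18)).

Step 1: r(k) = (k + 1)*(k + 6)*(23*k + 3*(k + 1)**2 + 61)/((k + 5)*(k + 8)*(3*k**2 + 23*k + 38)).
So A=k + 1 and B=k + 8, with C=k**3 + 38*k**2/3 + 51*k + 190/3.
f must satisfy (k + 1)·f(k+1) − (k + 7)·f(k) = k**3 + 38*k**2/3 + 51*k + 190/3.
Degrees (1,1,3) ⇒ d ≤ 6.
Coefficient equations give f(k) = k*(k + 2)*(k + 4)*(k + 5)*(k**2 + 10*k + 27)/54.
Certificate R = B(k−1)f/C = k*(k + 2)*(k + 4)*(k + 7)*(k**2 + 10*k + 27)/(18*(3*k**2 + 23*k + 38)) gives s_k = k*(-k**2 - 10*k - 27)/(9*(k**3 + 10*k**2 + 27*k + 18)).
Verify: 2*(-3*k**2 - 23*k - 38)/(k**6 + 23*k**5 + 207*k**4 + 925*k**3 + 2144*k**2 + 2412*k + 1008) matches t_k.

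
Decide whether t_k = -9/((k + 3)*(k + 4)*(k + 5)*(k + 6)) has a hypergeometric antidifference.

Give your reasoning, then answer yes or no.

Yes. s_k = k*(-k**2 - 12*k - 47)/(20*(k + 3)*(k + 4)*(k + 5)).

t_(k+1)/t_k = (k + 3)/(k + 7).
Factor: A=k + 3; B=k + 7; C=1.
f must satisfy (k + 3)·f(k+1) − (k + 6)·f(k) = 1.
deg f ≤ 3 (via 1,1,0).
Match coefficients ⇒ f(k) = k*(k**2 + 12*k + 47)/180.
Then R = B(k−1)f/C = k*(k + 6)*(k**2 + 12*k + 47)/180, so s_k = R(k)·t_k = k*(-k**2 - 12*k - 47)/(20*(k + 3)*(k + 4)*(k + 5)).
Verify: -9/(k**4 + 18*k**3 + 119*k**2 + 342*k + 360) matches t_k.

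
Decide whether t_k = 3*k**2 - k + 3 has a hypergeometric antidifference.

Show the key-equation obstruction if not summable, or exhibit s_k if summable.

The ratio is (-k + 3*(k + 1)**2 + 2)/(3*k**2 - k + 3).
Normal form (A,B,C) = (1, 1, k**2 - k/3 + 1).
f must satisfy (1)·f(k+1) − (1)·f(k) = k**2 - k/3 + 1.
Bound: deg f ≤ 3.
Coefficient equations give f(k) = k*(k**2 - 2*k + 4)/3.
Get s_k = R·t_k = k*(k**2 - 2*k + 4) with R(k) = B(k−1)f(k)/C(k) = k*(k**2 - 2*k + 4)/(3*k**2 - k + 3).
Verify: 3*k**2 - k + 3 matches t_k.

Yes. s_k = k*(k**2 - 2*k + 4).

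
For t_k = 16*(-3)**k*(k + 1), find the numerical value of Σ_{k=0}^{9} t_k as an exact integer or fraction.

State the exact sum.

Ratio r(k) = 3*(-k - 2)/(k + 1).
Take A(k)=-3, B(k)=1, C(k)=k + 1.
Need (-3)·f(k+1) − (1)·f(k) = k + 1.
deg f ≤ 1 (via 0,0,1).
Solve for f: f(k) = -(4*k + 1)/16 (degree 1 ≤ 1).
Certificate R = B(k−1)f/C = -(4*k + 1)/(16*(k + 1)) gives s_k = (-3)**k*(-4*k - 1).
Verify: 16*(-3)**k*(k + 1) matches t_k.
Sum = s_(10) − s_(0); s_(10) = -2421009, s_(0) = -1 ⇒ -2421008.

Σ = -2421008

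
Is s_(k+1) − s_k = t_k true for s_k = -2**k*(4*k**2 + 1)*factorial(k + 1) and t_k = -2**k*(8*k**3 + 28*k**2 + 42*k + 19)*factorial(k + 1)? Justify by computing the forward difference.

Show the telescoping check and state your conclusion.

valid; difference matches t_k

s_(k+1) = -2**(k + 1)*(4*k**2 + 8*k + 5)*factorial(k + 2)
s_(k+1) − s_k = -2**k*(8*k**3 + 28*k**2 + 42*k + 19)*factorial(k + 1)
(s_(k+1) − s_k) − t_k = 0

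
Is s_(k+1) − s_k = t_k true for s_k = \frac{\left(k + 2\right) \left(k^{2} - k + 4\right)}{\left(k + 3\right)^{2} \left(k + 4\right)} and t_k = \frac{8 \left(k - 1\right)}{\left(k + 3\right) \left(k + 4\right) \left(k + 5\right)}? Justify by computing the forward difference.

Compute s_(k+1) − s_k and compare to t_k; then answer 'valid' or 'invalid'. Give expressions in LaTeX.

s_(k+1) = (k + 3)*(-k + (k + 1)**2 + 3)/((k + 4)**2*(k + 5))
s_(k+1) − s_k = (9*k**3 + 44*k**2 + 23*k - 52)/(k**5 + 19*k**4 + 143*k**3 + 533*k**2 + 984*k + 720)
(s_(k+1) − s_k) − t_k = (k**3 - 4*k**2 - 17*k + 44)/(k**5 + 19*k**4 + 143*k**3 + 533*k**2 + 984*k + 720)

Invalid: residual \frac{k^{3} - 4 k^{2} - 17 k + 44}{k^{5} + 19 k^{4} + 143 k^{3} + 533 k^{2} + 984 k + 720} ≠ 0.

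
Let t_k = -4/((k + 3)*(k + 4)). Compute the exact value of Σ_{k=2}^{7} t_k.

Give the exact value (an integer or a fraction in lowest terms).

Compute t_(k+1)/t_k: get (k + 3)/(k + 5).
Factor: A=k + 3; B=k + 5; C=1.
Solve (k + 3)·f(k+1) − (k + 4)·f(k) = 1.
deg f ≤ 1 (via 1,1,0).
Match coefficients ⇒ f(k) = k/3.
Then R = B(k−1)f/C = k*(k + 4)/3, so s_k = R(k)·t_k = -4*k/(3*k + 9).
Verify: -4/(k**2 + 7*k + 12) matches t_k.
Sum = s_(8) − s_(2); s_(8) = -32/33, s_(2) = -8/15 ⇒ -24/55.

Σ = -24/55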